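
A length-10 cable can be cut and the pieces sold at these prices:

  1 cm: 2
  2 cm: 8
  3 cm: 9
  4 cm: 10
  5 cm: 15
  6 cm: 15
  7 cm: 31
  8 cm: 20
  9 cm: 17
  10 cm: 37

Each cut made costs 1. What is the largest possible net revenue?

Build v[k] bottom-up: v[k] = max over allowed piece i of (p[i] + v[k−i]) − 1 per cut.
v[1] = 2
v[2] = 8
v[3] = 9  (first piece 1, then v[2]=8)
v[4] = 15  (first piece 2, then v[2]=8)
v[5] = 16  (first piece 1, then v[4]=15)
v[6] = 22  (first piece 2, then v[4]=15)
v[7] = 31
v[8] = 32  (first piece 1, then v[7]=31)
v[9] = 38  (first piece 2, then v[7]=31)
v[10] = 39  (first piece 1, then v[9]=38)
One optimal plan: pieces 7 + 2 + 1 (2 cuts) → 41 − 2 = 39.

39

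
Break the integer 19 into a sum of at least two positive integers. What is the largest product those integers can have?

Fill P[k] for k=2..19: at each k try every first piece i and multiply by the better of (k−i) uncut or P[k−i].
P[2] = 1*max(1,0) = 1*1 = 1
P[3] = 1*max(2,1) = 1*2 = 2
P[4] = 2*max(2,1) = 2*2 = 4
P[5] = 2*max(3,2) = 2*3 = 6
P[6] = 3*max(3,2) = 3*3 = 9
P[7] = 2*max(5,6) = 2*6 = 12
P[8] = 2*max(6,9) = 2*9 = 18
P[9] = 3*max(6,9) = 3*9 = 27
P[10] = 2*max(8,18) = 2*18 = 36
P[11] = 2*max(9,27) = 2*27 = 54
P[12] = 3*max(9,27) = 3*27 = 81
P[13] = 2*max(11,54) = 2*54 = 108
P[14] = 2*max(12,81) = 2*81 = 162
P[15] = 3*max(12,81) = 3*81 = 243
P[16] = 2*max(14,162) = 2*162 = 324
P[17] = 2*max(15,243) = 2*243 = 486
P[18] = 3*max(15,243) = 3*243 = 729
P[19] = 2*max(17,486) = 2*486 = 972
One optimal split: 3 + 3 + 3 + 3 + 3 + 2 + 2; product 3*3*3*3*3*2*2 = 972.

972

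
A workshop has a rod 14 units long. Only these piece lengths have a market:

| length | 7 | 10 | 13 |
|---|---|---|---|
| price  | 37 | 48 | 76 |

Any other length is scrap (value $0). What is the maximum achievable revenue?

76

Build r[k] bottom-up: r[k] = max over allowed piece i of (p[i] + r[k−i]).
r[1] = 0
r[2] = 0
r[3] = 0
r[4] = 0
r[5] = 0
r[6] = 0
r[7] = 37
r[8] = 37
r[9] = 37
r[10] = 48
r[11] = 48
r[12] = 48
r[13] = 76
r[14] = 76
One optimal cutting: pieces 13 with 1 unit of scrap → $76.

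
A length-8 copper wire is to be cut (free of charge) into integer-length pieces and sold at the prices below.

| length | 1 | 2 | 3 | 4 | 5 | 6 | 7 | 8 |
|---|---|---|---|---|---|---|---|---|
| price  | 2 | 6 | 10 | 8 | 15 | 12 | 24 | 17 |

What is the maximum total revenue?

26

Consider every possible first cut. best[k] is the best of p[i]+best[k−i] over all sellable i≤k.
best[1] = 2
best[2] = 6
best[3] = 10
best[4] = 12  (first piece 1, then best[3]=10)
best[5] = 16  (first piece 2, then best[3]=10)
best[6] = 20  (first piece 3, then best[3]=10)
best[7] = 24
best[8] = 26  (first piece 1, then best[7]=24)
One optimal cutting: 7 + 1 → €24 + €2 = €26.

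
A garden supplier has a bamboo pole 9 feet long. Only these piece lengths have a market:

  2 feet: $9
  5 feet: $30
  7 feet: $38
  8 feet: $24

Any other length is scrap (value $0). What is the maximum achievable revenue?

48

Let f[k] be the best obtainable value from length k. For each k, try every first piece i and keep the best of price[i] + f[k−i].
f[1] = 0
f[2] = 9
f[3] = 9
f[4] = 18  (first piece 2, then f[2]=9)
f[5] = max(9+9, 30+0) = 30
f[6] = max(9+18, 30+0) = 30
f[7] = max(9+30, 30+9, 38+0) = 39
f[8] = max(9+30, 30+9, 38+0, 24+0) = 39
f[9] = max(9+39, 30+18, 38+9, 24+0) = 48
One optimal cutting: 5 + 2 + 2 → $48.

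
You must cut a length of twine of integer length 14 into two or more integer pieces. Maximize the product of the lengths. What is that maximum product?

162

Fill prod[k] for k=2..14: at each k try every first piece i and multiply by the better of (k−i) uncut or prod[k−i].
prod[2] = 1×max(1,0) = 1×1 = 1
prod[3] = max(1×2, 2×1) = 2
prod[4] = max(1×3, 2×2, 3×1) = 4
prod[5] = max(1×4, 2×3, 3×2, 4×1) = 6
prod[6] = max(1×6, 2×4, 3×3, 4×2, 5×1) = 9
prod[7] = max(1×9, 2×6, 3×4, 4×3, 5×2, 6×1) = 12
prod[8] = max(1×12, 2×9, 3×6, …, 6×2, 7×1) = 18
prod[9] = max(1×18, 2×12, 3×9, …, 7×2, 8×1) = 27
prod[10] = max(1×27, 2×18, 3×12, …, 8×2, 9×1) = 36
prod[11] = max(1×36, 2×27, 3×18, …, 9×2, 10×1) = 54
prod[12] = max(1×54, 2×36, 3×27, …, 10×2, 11×1) = 81
prod[13] = max(1×81, 2×54, 3×36, …, 11×2, 12×1) = 108
prod[14] = max(1×108, 2×81, 3×54, …, 12×2, 13×1) = 162
One optimal split: 3 + 3 + 3 + 3 + 2; product 3×3×3×3×2 = 162.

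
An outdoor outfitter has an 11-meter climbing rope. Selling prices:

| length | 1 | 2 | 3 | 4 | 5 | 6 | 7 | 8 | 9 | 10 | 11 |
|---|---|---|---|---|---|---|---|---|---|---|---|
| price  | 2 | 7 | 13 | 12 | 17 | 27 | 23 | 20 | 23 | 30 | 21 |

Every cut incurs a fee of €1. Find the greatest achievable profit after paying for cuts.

45

Consider every possible first cut. v[k] is the best of p[i]+v[k−i] over all sellable i≤k, charging 1 whenever i<k.
v[1] = 2
v[2] = 7
v[3] = 13
v[4] = 14  (first piece 1, then v[3]=13)
v[5] = 19  (first piece 2, then v[3]=13)
v[6] = 27
v[7] = 28  (first piece 1, then v[6]=27)
v[8] = 33  (first piece 2, then v[6]=27)
v[9] = 39  (first piece 3, then v[6]=27)
v[10] = 40  (first piece 1, then v[9]=39)
v[11] = 45  (first piece 2, then v[9]=39)
One optimal plan: pieces 6 + 3 + 2 (2 cuts) → €47 − €2 = €45.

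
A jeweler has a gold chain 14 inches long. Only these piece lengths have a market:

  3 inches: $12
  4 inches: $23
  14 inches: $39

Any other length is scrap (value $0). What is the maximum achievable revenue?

70

Build r[k] bottom-up: r[k] = max over allowed piece i of (p[i] + r[k−i]).
r[1] = 0
r[2] = 0
r[3] = 12
r[4] = max(12+0, 23+0) = 23
r[5] = max(12+0, 23+0) = 23
r[6] = max(12+12, 23+0) = 24
r[7] = max(12+23, 23+12) = 35
r[8] = max(12+23, 23+23) = 46
r[9] = max(12+24, 23+23) = 46
r[10] = max(12+35, 23+24) = 47
r[11] = max(12+46, 23+35) = 58
r[12] = max(12+46, 23+46) = 69
r[13] = max(12+47, 23+46) = 69
r[14] = max(12+58, 23+47, 39+0) = 70
One optimal cutting: 4 + 4 + 3 + 3 → $70.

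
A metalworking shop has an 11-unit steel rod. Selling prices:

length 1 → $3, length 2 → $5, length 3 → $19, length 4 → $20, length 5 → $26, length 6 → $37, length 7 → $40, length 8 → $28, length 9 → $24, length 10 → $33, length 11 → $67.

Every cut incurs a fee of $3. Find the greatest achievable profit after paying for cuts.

67

Consider every possible first cut. net[k] is the best of p[i]+net[k−i] over all sellable i≤k, charging 3 whenever i<k.
net[1] = 3
net[2] = max(3+3-3, 5+0) = 5
net[3] = max(3+5-3, 5+3-3, 19+0) = 19
net[4] = max(3+19-3, 5+5-3, 19+3-3, 20+0) = 20
net[5] = max(3+20-3, 5+19-3, 19+5-3, 20+3-3, 26+0) = 26
net[6] = max(3+26-3, 5+20-3, 19+19-3, 20+5-3, 26+3-3, 37+0) = 37
net[7] = max(3+37-3, 5+26-3, 19+20-3, …, 37+3-3, 40+0) = 40
net[8] = max(3+40-3, 5+37-3, 19+26-3, …, 40+3-3, 28+0) = 42
net[9] = max(3+42-3, 5+40-3, 19+37-3, …, 28+3-3, 24+0) = 53
net[10] = max(3+53-3, 5+42-3, 19+40-3, …, 24+3-3, 33+0) = 56
net[11] = max(3+56-3, 5+53-3, 19+42-3, …, 33+3-3, 67+0) = 67
Best is to make no cuts and sell whole for $67.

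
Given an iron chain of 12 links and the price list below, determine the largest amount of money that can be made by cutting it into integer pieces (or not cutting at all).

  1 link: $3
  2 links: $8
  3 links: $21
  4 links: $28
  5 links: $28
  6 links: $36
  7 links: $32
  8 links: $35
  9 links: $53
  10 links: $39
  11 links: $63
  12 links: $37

Build best[k] bottom-up: best[k] = max over allowed piece i of (p[i] + best[k−i]).
best[1] = 3
best[2] = max(3+3, 8+0) = 8
best[3] = max(3+8, 8+3, 21+0) = 21
best[4] = max(3+21, 8+8, 21+3, 28+0) = 28
best[5] = max(3+28, 8+21, 21+8, 28+3, 28+0) = 31
best[6] = max(3+31, 8+28, 21+21, 28+8, 28+3, 36+0) = 42
best[7] = max(3+42, 8+31, 21+28, …, 36+3, 32+0) = 49
best[8] = max(3+49, 8+42, 21+31, …, 32+3, 35+0) = 56
best[9] = max(3+56, 8+49, 21+42, …, 35+3, 53+0) = 63
best[10] = max(3+63, 8+56, 21+49, …, 53+3, 39+0) = 70
best[11] = max(3+70, 8+63, 21+56, …, 39+3, 63+0) = 77
best[12] = max(3+77, 8+70, 21+63, …, 63+3, 37+0) = 84
One optimal cutting: 3 + 3 + 3 + 3 → $21 + $21 + $21 + $21 = $84.

84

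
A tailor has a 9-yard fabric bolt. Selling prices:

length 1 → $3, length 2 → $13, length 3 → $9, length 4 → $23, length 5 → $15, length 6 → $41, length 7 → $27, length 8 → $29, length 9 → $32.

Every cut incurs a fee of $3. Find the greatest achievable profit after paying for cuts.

51

Build r[k] bottom-up: r[k] = max over allowed piece i of (p[i] + r[k−i]) − 3 per cut.
r[1] = 3
r[2] = max(3+3-3, 13+0) = 13
r[3] = max(3+13-3, 13+3-3, 9+0) = 13
r[4] = max(3+13-3, 13+13-3, 9+3-3, 23+0) = 23
r[5] = max(3+23-3, 13+13-3, 9+13-3, 23+3-3, 15+0) = 23
r[6] = max(3+23-3, 13+23-3, 9+13-3, 23+13-3, 15+3-3, 41+0) = 41
r[7] = max(3+41-3, 13+23-3, 9+23-3, …, 41+3-3, 27+0) = 41
r[8] = max(3+41-3, 13+41-3, 9+23-3, …, 27+3-3, 29+0) = 51
r[9] = max(3+51-3, 13+41-3, 9+41-3, …, 29+3-3, 32+0) = 51
One optimal plan: pieces 6 + 2 + 1 (2 cuts) → $57 − $6 = $51.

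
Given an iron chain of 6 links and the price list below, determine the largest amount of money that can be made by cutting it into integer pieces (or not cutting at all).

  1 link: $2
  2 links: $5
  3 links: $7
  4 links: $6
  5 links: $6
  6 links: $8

15

Consider every possible first cut. v[k] is the best of p[i]+v[k−i] over all sellable i≤k.
v[1] = 2
v[2] = max(2+2, 5+0) = 5
v[3] = max(2+5, 5+2, 7+0) = 7
v[4] = max(2+7, 5+5, 7+2, 6+0) = 10
v[5] = max(2+10, 5+7, 7+5, 6+2, 6+0) = 12
v[6] = max(2+12, 5+10, 7+7, 6+5, 6+2, 8+0) = 15
One optimal cutting: 2 + 2 + 2 → $5 + $5 + $5 = $15.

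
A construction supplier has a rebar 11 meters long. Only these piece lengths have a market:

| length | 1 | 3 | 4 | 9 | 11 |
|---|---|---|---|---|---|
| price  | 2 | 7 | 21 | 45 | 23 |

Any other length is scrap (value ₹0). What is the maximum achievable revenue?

Consider every possible first cut. best[k] is the best of p[i]+best[k−i] over all sellable i≤k.
best[1] = 2
best[2] = 4  (first piece 1, then best[1]=2)
best[3] = max(2+4, 7+0) = 7
best[4] = max(2+7, 7+2, 21+0) = 21
best[5] = max(2+21, 7+4, 21+2) = 23
best[6] = max(2+23, 7+7, 21+4) = 25
best[7] = max(2+25, 7+21, 21+7) = 28
best[8] = max(2+28, 7+23, 21+21) = 42
best[9] = max(2+42, 7+25, 21+23, 45+0) = 45
best[10] = max(2+45, 7+28, 21+25, 45+2) = 47
best[11] = max(2+47, 7+42, 21+28, 45+4, 23+0) = 49
One optimal cutting: 9 + 1 + 1 → ₹49.

49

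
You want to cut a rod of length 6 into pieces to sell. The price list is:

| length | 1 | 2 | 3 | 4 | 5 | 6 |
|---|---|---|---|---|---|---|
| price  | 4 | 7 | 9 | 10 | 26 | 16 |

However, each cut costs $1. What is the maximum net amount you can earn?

29

Consider every possible first cut. net[k] is the best of p[i]+net[k−i] over all sellable i≤k, charging 1 whenever i<k.
net[1] = 4
net[2] = max(4+4-1, 7+0) = 7
net[3] = max(4+7-1, 7+4-1, 9+0) = 10
net[4] = max(4+10-1, 7+7-1, 9+4-1, 10+0) = 13
net[5] = max(4+13-1, 7+10-1, 9+7-1, 10+4-1, 26+0) = 26
net[6] = max(4+26-1, 7+13-1, 9+10-1, 10+7-1, 26+4-1, 16+0) = 29
One optimal plan: pieces 5 + 1 (1 cut) → $30 − $1 = $29.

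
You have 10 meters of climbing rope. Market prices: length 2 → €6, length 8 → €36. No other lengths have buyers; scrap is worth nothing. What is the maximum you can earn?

42

Build r[k] bottom-up: r[k] = max over allowed piece i of (p[i] + r[k−i]).
r[1] = 0
r[2] = 6
r[3] = 6
r[4] = 12  (first piece 2, then r[2]=6)
r[5] = 12
r[6] = 18  (first piece 2, then r[4]=12)
r[7] = 18
r[8] = max(6+18, 36+0) = 36
r[9] = max(6+18, 36+0) = 36
r[10] = max(6+36, 36+6) = 42
One optimal cutting: 8 + 2 → €42.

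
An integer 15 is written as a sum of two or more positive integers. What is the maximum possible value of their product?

243

Let m[k] be the best product for length k (with at least one cut). For each first piece i, the rest contributes max(k−i, m[k−i]).
m[2] = 1×max(1,0) = 1×1 = 1
m[3] = 1×max(2,1) = 1×2 = 2
m[4] = 2×max(2,1) = 2×2 = 4
m[5] = 2×max(3,2) = 2×3 = 6
m[6] = 3×max(3,2) = 3×3 = 9
m[7] = 2×max(5,6) = 2×6 = 12
m[8] = 2×max(6,9) = 2×9 = 18
m[9] = 3×max(6,9) = 3×9 = 27
m[10] = 2×max(8,18) = 2×18 = 36
m[11] = 2×max(9,27) = 2×27 = 54
m[12] = 3×max(9,27) = 3×27 = 81
m[13] = 2×max(11,54) = 2×54 = 108
m[14] = 2×max(12,81) = 2×81 = 162
m[15] = 3×max(12,81) = 3×81 = 243
One optimal split: 3 + 3 + 3 + 3 + 3; product 3×3×3×3×3 = 243.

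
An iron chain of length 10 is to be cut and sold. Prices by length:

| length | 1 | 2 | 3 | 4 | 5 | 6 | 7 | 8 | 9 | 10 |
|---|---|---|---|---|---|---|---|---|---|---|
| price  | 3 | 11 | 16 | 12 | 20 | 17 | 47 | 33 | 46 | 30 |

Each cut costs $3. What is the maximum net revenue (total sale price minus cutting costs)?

60

Let v[k] be the best obtainable value from length k. For each k, try every first piece i and keep the best of price[i] + v[k−i] minus the 3 cut fee when i<k.
v[1] = 3
v[2] = max(3+3-3, 11+0) = 11
v[3] = max(3+11-3, 11+3-3, 16+0) = 16
v[4] = max(3+16-3, 11+11-3, 16+3-3, 12+0) = 19
v[5] = max(3+19-3, 11+16-3, 16+11-3, 12+3-3, 20+0) = 24
v[6] = max(3+24-3, 11+19-3, 16+16-3, 12+11-3, 20+3-3, 17+0) = 29
v[7] = max(3+29-3, 11+24-3, 16+19-3, …, 17+3-3, 47+0) = 47
v[8] = max(3+47-3, 11+29-3, 16+24-3, …, 47+3-3, 33+0) = 47
v[9] = max(3+47-3, 11+47-3, 16+29-3, …, 33+3-3, 46+0) = 55
v[10] = max(3+55-3, 11+47-3, 16+47-3, …, 46+3-3, 30+0) = 60
One optimal plan: pieces 7 + 3 (1 cut) → $63 − $3 = $60.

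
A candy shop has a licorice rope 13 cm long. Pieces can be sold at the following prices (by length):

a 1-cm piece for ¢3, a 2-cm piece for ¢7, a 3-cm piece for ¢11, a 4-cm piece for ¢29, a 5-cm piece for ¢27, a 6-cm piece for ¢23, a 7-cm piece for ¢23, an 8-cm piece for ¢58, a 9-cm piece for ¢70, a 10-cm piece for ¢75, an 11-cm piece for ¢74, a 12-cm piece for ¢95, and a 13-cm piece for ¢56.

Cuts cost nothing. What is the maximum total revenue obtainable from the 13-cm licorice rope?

Let best[k] be the best obtainable value from length k. For each k, try every first piece i and keep the best of price[i] + best[k−i].
best[1] = 3
best[2] = max(3+3, 7+0) = 7
best[3] = max(3+7, 7+3, 11+0) = 11
best[4] = max(3+11, 7+7, 11+3, 29+0) = 29
best[5] = max(3+29, 7+11, 11+7, 29+3, 27+0) = 32
best[6] = max(3+32, 7+29, 11+11, 29+7, 27+3, 23+0) = 36
best[7] = max(3+36, 7+32, 11+29, …, 23+3, 23+0) = 40
best[8] = max(3+40, 7+36, 11+32, …, 23+3, 58+0) = 58
best[9] = max(3+58, 7+40, 11+36, …, 58+3, 70+0) = 70
best[10] = max(3+70, 7+58, 11+40, …, 70+3, 75+0) = 75
best[11] = max(3+75, 7+70, 11+58, …, 75+3, 74+0) = 78
best[12] = max(3+78, 7+75, 11+70, …, 74+3, 95+0) = 95
best[13] = max(3+95, 7+78, 11+75, …, 95+3, 56+0) = 99
One optimal cutting: 9 + 4 → ¢70 + ¢29 = ¢99.

99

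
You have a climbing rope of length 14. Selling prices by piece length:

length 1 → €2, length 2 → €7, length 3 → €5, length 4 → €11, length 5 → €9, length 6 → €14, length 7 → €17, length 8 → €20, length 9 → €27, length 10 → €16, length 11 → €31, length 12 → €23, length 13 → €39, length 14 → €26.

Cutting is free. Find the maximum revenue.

49

Let r[k] be the best obtainable value from length k. For each k, try every first piece i and keep the best of price[i] + r[k−i].
r[1] = 2
r[2] = 7
r[3] = 9  (first piece 1, then r[2]=7)
r[4] = 14  (first piece 2, then r[2]=7)
r[5] = 16  (first piece 1, then r[4]=14)
r[6] = 21  (first piece 2, then r[4]=14)
r[7] = 23  (first piece 1, then r[6]=21)
r[8] = 28  (first piece 2, then r[6]=21)
r[9] = 30  (first piece 1, then r[8]=28)
r[10] = 35  (first piece 2, then r[8]=28)
r[11] = 37  (first piece 1, then r[10]=35)
r[12] = 42  (first piece 2, then r[10]=35)
r[13] = 44  (first piece 1, then r[12]=42)
r[14] = 49  (first piece 2, then r[12]=42)
One optimal cutting: 2 + 2 + 2 + 2 + 2 + 2 + 2 → €7 + €7 + €7 + €7 + €7 + €7 + €7 = €49.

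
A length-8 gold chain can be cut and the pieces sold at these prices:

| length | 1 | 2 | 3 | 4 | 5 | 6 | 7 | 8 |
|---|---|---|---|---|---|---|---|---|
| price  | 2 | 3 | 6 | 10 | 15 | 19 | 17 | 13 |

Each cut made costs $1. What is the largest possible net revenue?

Let r[k] be the best obtainable value from length k. For each k, try every first piece i and keep the best of price[i] + r[k−i] minus the 1 cut fee when i<k.
r[1] = 2
r[2] = max(2+2-1, 3+0) = 3
r[3] = max(2+3-1, 3+2-1, 6+0) = 6
r[4] = max(2+6-1, 3+3-1, 6+2-1, 10+0) = 10
r[5] = max(2+10-1, 3+6-1, 6+3-1, 10+2-1, 15+0) = 15
r[6] = max(2+15-1, 3+10-1, 6+6-1, 10+3-1, 15+2-1, 19+0) = 19
r[7] = max(2+19-1, 3+15-1, 6+10-1, …, 19+2-1, 17+0) = 20
r[8] = max(2+20-1, 3+19-1, 6+15-1, …, 17+2-1, 13+0) = 21
One optimal plan: pieces 6 + 1 + 1 (2 cuts) → $23 − $2 = $21.

21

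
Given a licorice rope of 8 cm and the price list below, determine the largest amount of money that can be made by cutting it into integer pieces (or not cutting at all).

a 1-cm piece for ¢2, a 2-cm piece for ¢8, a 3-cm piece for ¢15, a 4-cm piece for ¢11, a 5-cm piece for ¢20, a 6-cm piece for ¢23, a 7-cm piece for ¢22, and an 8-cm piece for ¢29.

38

Let v[k] be the best obtainable value from length k. For each k, try every first piece i and keep the best of price[i] + v[k−i].
v[1] = 2
v[2] = 8
v[3] = 15
v[4] = 17  (first piece 1, then v[3]=15)
v[5] = 23  (first piece 2, then v[3]=15)
v[6] = 30  (first piece 3, then v[3]=15)
v[7] = 32  (first piece 1, then v[6]=30)
v[8] = 38  (first piece 2, then v[6]=30)
One optimal cutting: 3 + 3 + 2 → ¢15 + ¢15 + ¢8 = ¢38.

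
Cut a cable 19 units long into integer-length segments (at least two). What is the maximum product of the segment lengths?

Define g[k] = max over 1≤i<k of i · max(k−i, g[k−i]); the inner max lets the remainder stay uncut if that's better.
g[2] = 1·max(1,0) = 1·1 = 1
g[3] = 1·max(2,1) = 1·2 = 2
g[4] = 2·max(2,1) = 2·2 = 4
g[5] = 2·max(3,2) = 2·3 = 6
g[6] = 3·max(3,2) = 3·3 = 9
g[7] = 2·max(5,6) = 2·6 = 12
g[8] = 2·max(6,9) = 2·9 = 18
g[9] = 3·max(6,9) = 3·9 = 27
g[10] = 2·max(8,18) = 2·18 = 36
g[11] = 2·max(9,27) = 2·27 = 54
g[12] = 3·max(9,27) = 3·27 = 81
g[13] = 2·max(11,54) = 2·54 = 108
g[14] = 2·max(12,81) = 2·81 = 162
g[15] = 3·max(12,81) = 3·81 = 243
g[16] = 2·max(14,162) = 2·162 = 324
g[17] = 2·max(15,243) = 2·243 = 486
g[18] = 3·max(15,243) = 3·243 = 729
g[19] = 2·max(17,486) = 2·486 = 972
One optimal split: 3 + 3 + 3 + 3 + 3 + 2 + 2; product 3·3·3·3·3·2·2 = 972.

972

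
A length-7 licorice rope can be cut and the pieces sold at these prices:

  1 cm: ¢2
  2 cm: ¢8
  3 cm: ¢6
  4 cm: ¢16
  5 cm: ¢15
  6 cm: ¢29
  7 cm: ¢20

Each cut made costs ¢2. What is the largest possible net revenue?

Let net[k] be the best obtainable value from length k. For each k, try every first piece i and keep the best of price[i] + net[k−i] minus the 2 cut fee when i<k.
net[1] = 2
net[2] = max(2+2-2, 8+0) = 8
net[3] = max(2+8-2, 8+2-2, 6+0) = 8
net[4] = max(2+8-2, 8+8-2, 6+2-2, 16+0) = 16
net[5] = max(2+16-2, 8+8-2, 6+8-2, 16+2-2, 15+0) = 16
net[6] = max(2+16-2, 8+16-2, 6+8-2, 16+8-2, 15+2-2, 29+0) = 29
net[7] = max(2+29-2, 8+16-2, 6+16-2, …, 29+2-2, 20+0) = 29
One optimal plan: pieces 6 + 1 (1 cut) → ¢31 − ¢2 = ¢29.

29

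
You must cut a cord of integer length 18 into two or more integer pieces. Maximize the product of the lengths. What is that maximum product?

729

Fill m[k] for k=2..18: at each k try every first piece i and multiply by the better of (k−i) uncut or m[k−i].
m[2] = 1×max(1,0) = 1×1 = 1
m[3] = 1×max(2,1) = 1×2 = 2
m[4] = 2×max(2,1) = 2×2 = 4
m[5] = 2×max(3,2) = 2×3 = 6
m[6] = 3×max(3,2) = 3×3 = 9
m[7] = 2×max(5,6) = 2×6 = 12
m[8] = 2×max(6,9) = 2×9 = 18
m[9] = 3×max(6,9) = 3×9 = 27
m[10] = 2×max(8,18) = 2×18 = 36
m[11] = 2×max(9,27) = 2×27 = 54
m[12] = 3×max(9,27) = 3×27 = 81
m[13] = 2×max(11,54) = 2×54 = 108
m[14] = 2×max(12,81) = 2×81 = 162
m[15] = 3×max(12,81) = 3×81 = 243
m[16] = 2×max(14,162) = 2×162 = 324
m[17] = 2×max(15,243) = 2×243 = 486
m[18] = 3×max(15,243) = 3×243 = 729
One optimal split: 3 + 3 + 3 + 3 + 3 + 3; product 3×3×3×3×3×3 = 729.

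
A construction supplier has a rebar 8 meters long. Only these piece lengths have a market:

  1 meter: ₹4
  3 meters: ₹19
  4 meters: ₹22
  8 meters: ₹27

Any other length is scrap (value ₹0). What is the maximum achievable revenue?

Consider every possible first cut. f[k] is the best of p[i]+f[k−i] over all sellable i≤k.
f[1] = 4
f[2] = 8  (first piece 1, then f[1]=4)
f[3] = max(4+8, 19+0) = 19
f[4] = max(4+19, 19+4, 22+0) = 23
f[5] = max(4+23, 19+8, 22+4) = 27
f[6] = max(4+27, 19+19, 22+8) = 38
f[7] = max(4+38, 19+23, 22+19) = 42
f[8] = max(4+42, 19+27, 22+23, 27+0) = 46
One optimal cutting: 3 + 3 + 1 + 1 → ₹46.

46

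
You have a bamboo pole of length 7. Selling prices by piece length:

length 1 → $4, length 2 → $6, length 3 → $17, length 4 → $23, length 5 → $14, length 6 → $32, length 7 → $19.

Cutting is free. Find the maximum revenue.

40

Let R[k] be the best obtainable value from length k. For each k, try every first piece i and keep the best of price[i] + R[k−i].
R[1] = 4
R[2] = max(4+4, 6+0) = 8
R[3] = max(4+8, 6+4, 17+0) = 17
R[4] = max(4+17, 6+8, 17+4, 23+0) = 23
R[5] = max(4+23, 6+17, 17+8, 23+4, 14+0) = 27
R[6] = max(4+27, 6+23, 17+17, 23+8, 14+4, 32+0) = 34
R[7] = max(4+34, 6+27, 17+23, …, 32+4, 19+0) = 40
One optimal cutting: 4 + 3 → $23 + $17 = $40.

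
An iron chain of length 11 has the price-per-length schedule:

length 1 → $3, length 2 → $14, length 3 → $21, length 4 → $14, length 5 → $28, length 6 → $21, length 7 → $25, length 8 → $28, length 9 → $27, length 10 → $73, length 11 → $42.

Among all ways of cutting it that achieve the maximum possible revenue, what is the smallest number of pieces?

Build r[k] bottom-up: r[k] = max over allowed piece i of (p[i] + r[k−i]).
r[1] = 3
r[2] = max(3+3, 14+0) = 14
r[3] = max(3+14, 14+3, 21+0) = 21
r[4] = max(3+21, 14+14, 21+3, 14+0) = 28
r[5] = max(3+28, 14+21, 21+14, 14+3, 28+0) = 35
r[6] = max(3+35, 14+28, 21+21, 14+14, 28+3, 21+0) = 42
r[7] = max(3+42, 14+35, 21+28, …, 21+3, 25+0) = 49
r[8] = max(3+49, 14+42, 21+35, …, 25+3, 28+0) = 56
r[9] = max(3+56, 14+49, 21+42, …, 28+3, 27+0) = 63
r[10] = max(3+63, 14+56, 21+49, …, 27+3, 73+0) = 73
r[11] = max(3+73, 14+63, 21+56, …, 73+3, 42+0) = 77
Maximum revenue is $77.
Now minimize piece count subject to staying optimal: for each k, pieces[k] = 1 + min over i with p[i]+r[k−i]=r[k] of pieces[k−i].
pieces[8] = 3
pieces[9] = 3
pieces[10] = 1
pieces[11] = 4

4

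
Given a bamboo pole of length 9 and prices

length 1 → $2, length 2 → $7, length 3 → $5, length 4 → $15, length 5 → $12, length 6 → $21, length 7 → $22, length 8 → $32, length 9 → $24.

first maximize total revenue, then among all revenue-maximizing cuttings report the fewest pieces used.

Let r[k] be the best obtainable value from length k. For each k, try every first piece i and keep the best of price[i] + r[k−i].
r[1] = 2
r[2] = max(2+2, 7+0) = 7
r[3] = max(2+7, 7+2, 5+0) = 9
r[4] = max(2+9, 7+7, 5+2, 15+0) = 15
r[5] = max(2+15, 7+9, 5+7, 15+2, 12+0) = 17
r[6] = max(2+17, 7+15, 5+9, 15+7, 12+2, 21+0) = 22
r[7] = max(2+22, 7+17, 5+15, …, 21+2, 22+0) = 24
r[8] = max(2+24, 7+22, 5+17, …, 22+2, 32+0) = 32
r[9] = max(2+32, 7+24, 5+22, …, 32+2, 24+0) = 34
Maximum revenue is $34.
Now minimize piece count subject to staying optimal: for each k, pieces[k] = 1 + min over i with p[i]+r[k−i]=r[k] of pieces[k−i].
pieces[6] = 2
pieces[7] = 3
pieces[8] = 1
pieces[9] = 2

2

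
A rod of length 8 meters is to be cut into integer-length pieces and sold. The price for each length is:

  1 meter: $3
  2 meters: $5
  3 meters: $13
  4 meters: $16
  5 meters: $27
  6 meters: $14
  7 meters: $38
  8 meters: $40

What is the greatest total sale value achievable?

41

Let best[k] be the best obtainable value from length k. For each k, try every first piece i and keep the best of price[i] + best[k−i].
best[1] = 3
best[2] = max(3+3, 5+0) = 6
best[3] = max(3+6, 5+3, 13+0) = 13
best[4] = max(3+13, 5+6, 13+3, 16+0) = 16
best[5] = max(3+16, 5+13, 13+6, 16+3, 27+0) = 27
best[6] = max(3+27, 5+16, 13+13, 16+6, 27+3, 14+0) = 30
best[7] = max(3+30, 5+27, 13+16, …, 14+3, 38+0) = 38
best[8] = max(3+38, 5+30, 13+27, …, 38+3, 40+0) = 41
One optimal cutting: 7 + 1 → $38 + $3 = $41.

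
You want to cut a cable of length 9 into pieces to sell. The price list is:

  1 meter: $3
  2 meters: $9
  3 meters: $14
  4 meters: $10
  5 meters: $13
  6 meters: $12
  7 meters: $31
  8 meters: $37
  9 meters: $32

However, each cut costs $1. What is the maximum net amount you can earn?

40

Let net[k] be the best obtainable value from length k. For each k, try every first piece i and keep the best of price[i] + net[k−i] minus the 1 cut fee when i<k.
net[1] = 3
net[2] = max(3+3-1, 9+0) = 9
net[3] = max(3+9-1, 9+3-1, 14+0) = 14
net[4] = max(3+14-1, 9+9-1, 14+3-1, 10+0) = 17
net[5] = max(3+17-1, 9+14-1, 14+9-1, 10+3-1, 13+0) = 22
net[6] = max(3+22-1, 9+17-1, 14+14-1, 10+9-1, 13+3-1, 12+0) = 27
net[7] = max(3+27-1, 9+22-1, 14+17-1, …, 12+3-1, 31+0) = 31
net[8] = max(3+31-1, 9+27-1, 14+22-1, …, 31+3-1, 37+0) = 37
net[9] = max(3+37-1, 9+31-1, 14+27-1, …, 37+3-1, 32+0) = 40
One optimal plan: pieces 3 + 3 + 3 (2 cuts) → $42 − $2 = $40.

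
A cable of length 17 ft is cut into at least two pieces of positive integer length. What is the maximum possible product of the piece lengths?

Define f[k] = max over 1≤i<k of i · max(k−i, f[k−i]); the inner max lets the remainder stay uncut if that's better.
f[2] = 1×max(1,0) = 1×1 = 1
f[3] = max(1×2, 2×1) = 2
f[4] = max(1×3, 2×2, 3×1) = 4
f[5] = max(1×4, 2×3, 3×2, 4×1) = 6
f[6] = max(1×6, 2×4, 3×3, 4×2, 5×1) = 9
f[7] = max(1×9, 2×6, 3×4, 4×3, 5×2, 6×1) = 12
f[8] = max(1×12, 2×9, 3×6, …, 6×2, 7×1) = 18
f[9] = max(1×18, 2×12, 3×9, …, 7×2, 8×1) = 27
f[10] = max(1×27, 2×18, 3×12, …, 8×2, 9×1) = 36
f[11] = max(1×36, 2×27, 3×18, …, 9×2, 10×1) = 54
f[12] = max(1×54, 2×36, 3×27, …, 10×2, 11×1) = 81
f[13] = max(1×81, 2×54, 3×36, …, 11×2, 12×1) = 108
f[14] = max(1×108, 2×81, 3×54, …, 12×2, 13×1) = 162
f[15] = max(1×162, 2×108, 3×81, …, 13×2, 14×1) = 243
f[16] = max(1×243, 2×162, 3×108, …, 14×2, 15×1) = 324
f[17] = max(1×324, 2×243, 3×162, …, 15×2, 16×1) = 486
One optimal split: 3 + 3 + 3 + 3 + 3 + 2; product 3×3×3×3×3×2 = 486.

486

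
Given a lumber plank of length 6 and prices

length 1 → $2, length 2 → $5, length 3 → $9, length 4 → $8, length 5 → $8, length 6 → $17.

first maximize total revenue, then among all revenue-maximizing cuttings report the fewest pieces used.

2

Consider every possible first cut. r[k] is the best of p[i]+r[k−i] over all sellable i≤k.
r[1] = 2
r[2] = 5
r[3] = 9
r[4] = 11  (first piece 1, then r[3]=9)
r[5] = 14  (first piece 2, then r[3]=9)
r[6] = 18  (first piece 3, then r[3]=9)
Maximum revenue is $18.
Now minimize piece count subject to staying optimal: for each k, pieces[k] = 1 + min over i with p[i]+r[k−i]=r[k] of pieces[k−i].
pieces[3] = 1
pieces[4] = 2
pieces[5] = 2
pieces[6] = 2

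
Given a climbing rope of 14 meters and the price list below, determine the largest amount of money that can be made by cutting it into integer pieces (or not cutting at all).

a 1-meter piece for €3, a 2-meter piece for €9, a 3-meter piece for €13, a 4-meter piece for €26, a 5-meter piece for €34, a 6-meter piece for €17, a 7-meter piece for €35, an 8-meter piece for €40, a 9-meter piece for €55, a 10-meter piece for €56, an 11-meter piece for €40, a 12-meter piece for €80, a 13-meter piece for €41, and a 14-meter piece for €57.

94

Build r[k] bottom-up: r[k] = max over allowed piece i of (p[i] + r[k−i]).
r[1] = 3
r[2] = 9
r[3] = 13
r[4] = 26
r[5] = 34
r[6] = 37  (first piece 1, then r[5]=34)
r[7] = 43  (first piece 2, then r[5]=34)
r[8] = 52  (first piece 4, then r[4]=26)
r[9] = 60  (first piece 4, then r[5]=34)
r[10] = 68  (first piece 5, then r[5]=34)
r[11] = 71  (first piece 1, then r[10]=68)
r[12] = 80
r[13] = 86  (first piece 4, then r[9]=60)
r[14] = 94  (first piece 4, then r[10]=68)
One optimal cutting: 5 + 5 + 4 → €34 + €34 + €26 = €94.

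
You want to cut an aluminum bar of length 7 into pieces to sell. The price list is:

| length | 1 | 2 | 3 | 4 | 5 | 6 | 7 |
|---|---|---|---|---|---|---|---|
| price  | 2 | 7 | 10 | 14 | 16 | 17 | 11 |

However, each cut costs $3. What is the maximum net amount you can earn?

21

Consider every possible first cut. r[k] is the best of p[i]+r[k−i] over all sellable i≤k, charging 3 whenever i<k.
r[1] = 2
r[2] = max(2+2-3, 7+0) = 7
r[3] = max(2+7-3, 7+2-3, 10+0) = 10
r[4] = max(2+10-3, 7+7-3, 10+2-3, 14+0) = 14
r[5] = max(2+14-3, 7+10-3, 10+7-3, 14+2-3, 16+0) = 16
r[6] = max(2+16-3, 7+14-3, 10+10-3, 14+7-3, 16+2-3, 17+0) = 18
r[7] = max(2+18-3, 7+16-3, 10+14-3, …, 17+2-3, 11+0) = 21
One optimal plan: pieces 4 + 3 (1 cut) → $24 − $3 = $21.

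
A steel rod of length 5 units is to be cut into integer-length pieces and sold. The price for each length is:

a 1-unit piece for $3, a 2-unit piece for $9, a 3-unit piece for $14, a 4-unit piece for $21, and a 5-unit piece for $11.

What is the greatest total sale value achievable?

24

Build best[k] bottom-up: best[k] = max over allowed piece i of (p[i] + best[k−i]).
best[1] = 3
best[2] = max(3+3, 9+0) = 9
best[3] = max(3+9, 9+3, 14+0) = 14
best[4] = max(3+14, 9+9, 14+3, 21+0) = 21
best[5] = max(3+21, 9+14, 14+9, 21+3, 11+0) = 24
One optimal cutting: 4 + 1 → $21 + $3 = $24.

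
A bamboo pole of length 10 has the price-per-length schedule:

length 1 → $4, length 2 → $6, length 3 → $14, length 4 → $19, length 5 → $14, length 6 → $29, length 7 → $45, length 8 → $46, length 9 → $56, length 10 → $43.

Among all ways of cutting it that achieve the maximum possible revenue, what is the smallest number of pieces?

Consider every possible first cut. r[k] is the best of p[i]+r[k−i] over all sellable i≤k.
r[1] = 4
r[2] = 8  (first piece 1, then r[1]=4)
r[3] = 14
r[4] = 19
r[5] = 23  (first piece 1, then r[4]=19)
r[6] = 29
r[7] = 45
r[8] = 49  (first piece 1, then r[7]=45)
r[9] = 56
r[10] = 60  (first piece 1, then r[9]=56)
Maximum revenue is $60.
Now minimize piece count subject to staying optimal: for each k, pieces[k] = 1 + min over i with p[i]+r[k−i]=r[k] of pieces[k−i].
pieces[7] = 1
pieces[8] = 2
pieces[9] = 1
pieces[10] = 2

2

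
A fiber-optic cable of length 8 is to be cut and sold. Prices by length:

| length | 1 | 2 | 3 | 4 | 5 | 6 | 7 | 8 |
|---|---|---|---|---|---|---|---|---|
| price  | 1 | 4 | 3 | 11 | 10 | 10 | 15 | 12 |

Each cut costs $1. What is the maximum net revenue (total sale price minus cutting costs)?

21

Build r[k] bottom-up: r[k] = max over allowed piece i of (p[i] + r[k−i]) − 1 per cut.
r[1] = 1
r[2] = max(1+1-1, 4+0) = 4
r[3] = max(1+4-1, 4+1-1, 3+0) = 4
r[4] = max(1+4-1, 4+4-1, 3+1-1, 11+0) = 11
r[5] = max(1+11-1, 4+4-1, 3+4-1, 11+1-1, 10+0) = 11
r[6] = max(1+11-1, 4+11-1, 3+4-1, 11+4-1, 10+1-1, 10+0) = 14
r[7] = max(1+14-1, 4+11-1, 3+11-1, …, 10+1-1, 15+0) = 15
r[8] = max(1+15-1, 4+14-1, 3+11-1, …, 15+1-1, 12+0) = 21
One optimal plan: pieces 4 + 4 (1 cut) → $22 − $1 = $21.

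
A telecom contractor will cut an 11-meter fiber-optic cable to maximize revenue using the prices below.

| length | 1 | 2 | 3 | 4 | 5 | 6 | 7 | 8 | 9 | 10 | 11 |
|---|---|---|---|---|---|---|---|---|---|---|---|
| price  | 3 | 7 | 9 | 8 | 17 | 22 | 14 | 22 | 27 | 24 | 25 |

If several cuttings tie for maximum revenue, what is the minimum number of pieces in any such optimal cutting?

Let r[k] be the best obtainable value from length k. For each k, try every first piece i and keep the best of price[i] + r[k−i].
r[1] = 3
r[2] = 7
r[3] = 10  (first piece 1, then r[2]=7)
r[4] = 14  (first piece 2, then r[2]=7)
r[5] = 17  (first piece 1, then r[4]=14)
r[6] = 22
r[7] = 25  (first piece 1, then r[6]=22)
r[8] = 29  (first piece 2, then r[6]=22)
r[9] = 32  (first piece 1, then r[8]=29)
r[10] = 36  (first piece 2, then r[8]=29)
r[11] = 39  (first piece 1, then r[10]=36)
Maximum revenue is $39.
Now minimize piece count subject to staying optimal: for each k, pieces[k] = 1 + min over i with p[i]+r[k−i]=r[k] of pieces[k−i].
pieces[8] = 2
pieces[9] = 3
pieces[10] = 3
pieces[11] = 2

2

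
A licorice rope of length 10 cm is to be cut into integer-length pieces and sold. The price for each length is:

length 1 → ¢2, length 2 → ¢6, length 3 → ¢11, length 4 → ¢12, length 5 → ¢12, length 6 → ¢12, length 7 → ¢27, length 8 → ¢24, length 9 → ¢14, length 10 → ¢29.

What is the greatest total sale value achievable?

Build r[k] bottom-up: r[k] = max over allowed piece i of (p[i] + r[k−i]).
r[1] = 2
r[2] = max(2+2, 6+0) = 6
r[3] = max(2+6, 6+2, 11+0) = 11
r[4] = max(2+11, 6+6, 11+2, 12+0) = 13
r[5] = max(2+13, 6+11, 11+6, 12+2, 12+0) = 17
r[6] = max(2+17, 6+13, 11+11, 12+6, 12+2, 12+0) = 22
r[7] = max(2+22, 6+17, 11+13, …, 12+2, 27+0) = 27
r[8] = max(2+27, 6+22, 11+17, …, 27+2, 24+0) = 29
r[9] = max(2+29, 6+27, 11+22, …, 24+2, 14+0) = 33
r[10] = max(2+33, 6+29, 11+27, …, 14+2, 29+0) = 38
One optimal cutting: 7 + 3 → ¢27 + ¢11 = ¢38.

38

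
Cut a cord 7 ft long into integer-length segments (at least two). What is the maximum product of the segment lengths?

Let P[k] be the best product for length k (with at least one cut). For each first piece i, the rest contributes max(k−i, P[k−i]).
P[2] = 1*max(1,0) = 1*1 = 1
P[3] = max(1*2, 2*1) = 2
P[4] = max(1*3, 2*2, 3*1) = 4
P[5] = max(1*4, 2*3, 3*2, 4*1) = 6
P[6] = max(1*6, 2*4, 3*3, 4*2, 5*1) = 9
P[7] = max(1*9, 2*6, 3*4, 4*3, 5*2, 6*1) = 12
One optimal split: 3 + 2 + 2; product 3*2*2 = 12.

12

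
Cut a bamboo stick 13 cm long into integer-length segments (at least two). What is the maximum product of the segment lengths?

Define g[k] = max over 1≤i<k of i · max(k−i, g[k−i]); the inner max lets the remainder stay uncut if that's better.
Small cases: g[2]=1, g[3]=2, g[4]=4, g[5]=6, g[6]=9, g[7]=12.
g[8] = 2×max(6,9) = 2×9 = 18
g[9] = 3×max(6,9) = 3×9 = 27
g[10] = 2×max(8,18) = 2×18 = 36
g[11] = 2×max(9,27) = 2×27 = 54
g[12] = 3×max(9,27) = 3×27 = 81
g[13] = 2×max(11,54) = 2×54 = 108
One optimal split: 3 + 3 + 3 + 2 + 2; product 3×3×3×2×2 = 108.

108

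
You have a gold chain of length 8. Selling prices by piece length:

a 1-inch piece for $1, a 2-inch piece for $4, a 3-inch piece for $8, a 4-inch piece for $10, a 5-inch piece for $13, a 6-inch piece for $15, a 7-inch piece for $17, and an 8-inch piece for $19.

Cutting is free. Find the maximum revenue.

Build R[k] bottom-up: R[k] = max over allowed piece i of (p[i] + R[k−i]).
R[1] = 1
R[2] = 4
R[3] = 8
R[4] = 10
R[5] = 13
R[6] = 16  (first piece 3, then R[3]=8)
R[7] = 18  (first piece 3, then R[4]=10)
R[8] = 21  (first piece 3, then R[5]=13)
One optimal cutting: 5 + 3 → $13 + $8 = $21.

21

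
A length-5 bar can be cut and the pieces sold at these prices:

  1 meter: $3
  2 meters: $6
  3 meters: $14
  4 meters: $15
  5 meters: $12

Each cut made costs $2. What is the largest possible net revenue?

18

Build r[k] bottom-up: r[k] = max over allowed piece i of (p[i] + r[k−i]) − 2 per cut.
r[1] = 3
r[2] = 6
r[3] = 14
r[4] = 15  (first piece 1, then r[3]=14)
r[5] = 18  (first piece 2, then r[3]=14)
One optimal plan: pieces 3 + 2 (1 cut) → $20 − $2 = $18.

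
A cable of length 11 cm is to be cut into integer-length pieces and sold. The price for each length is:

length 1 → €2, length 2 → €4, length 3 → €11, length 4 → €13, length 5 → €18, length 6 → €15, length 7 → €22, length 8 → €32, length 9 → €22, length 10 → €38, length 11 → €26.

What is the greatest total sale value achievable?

Let best[k] be the best obtainable value from length k. For each k, try every first piece i and keep the best of price[i] + best[k−i].
best[1] = 2
best[2] = 4  (first piece 1, then best[1]=2)
best[3] = 11
best[4] = 13  (first piece 1, then best[3]=11)
best[5] = 18
best[6] = 22  (first piece 3, then best[3]=11)
best[7] = 24  (first piece 1, then best[6]=22)
best[8] = 32
best[9] = 34  (first piece 1, then best[8]=32)
best[10] = 38
best[11] = 43  (first piece 3, then best[8]=32)
One optimal cutting: 8 + 3 → €32 + €11 = €43.

43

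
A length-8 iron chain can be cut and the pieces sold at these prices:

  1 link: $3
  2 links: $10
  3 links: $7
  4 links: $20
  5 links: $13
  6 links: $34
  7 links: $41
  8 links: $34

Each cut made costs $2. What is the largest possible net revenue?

42

Consider every possible first cut. r[k] is the best of p[i]+r[k−i] over all sellable i≤k, charging 2 whenever i<k.
r[1] = 3
r[2] = max(3+3-2, 10+0) = 10
r[3] = max(3+10-2, 10+3-2, 7+0) = 11
r[4] = max(3+11-2, 10+10-2, 7+3-2, 20+0) = 20
r[5] = max(3+20-2, 10+11-2, 7+10-2, 20+3-2, 13+0) = 21
r[6] = max(3+21-2, 10+20-2, 7+11-2, 20+10-2, 13+3-2, 34+0) = 34
r[7] = max(3+34-2, 10+21-2, 7+20-2, …, 34+3-2, 41+0) = 41
r[8] = max(3+41-2, 10+34-2, 7+21-2, …, 41+3-2, 34+0) = 42
One optimal plan: pieces 7 + 1 (1 cut) → $44 − $2 = $42.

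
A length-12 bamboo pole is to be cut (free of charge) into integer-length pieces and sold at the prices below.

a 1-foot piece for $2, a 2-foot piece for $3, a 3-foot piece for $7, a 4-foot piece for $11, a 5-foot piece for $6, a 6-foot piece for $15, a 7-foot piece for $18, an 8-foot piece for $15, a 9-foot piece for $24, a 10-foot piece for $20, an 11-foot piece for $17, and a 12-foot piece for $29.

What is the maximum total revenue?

Consider every possible first cut. v[k] is the best of p[i]+v[k−i] over all sellable i≤k.
v[1] = 2
v[2] = 4  (first piece 1, then v[1]=2)
v[3] = 7
v[4] = 11
v[5] = 13  (first piece 1, then v[4]=11)
v[6] = 15  (first piece 1, then v[5]=13)
v[7] = 18  (first piece 3, then v[4]=11)
v[8] = 22  (first piece 4, then v[4]=11)
v[9] = 24  (first piece 1, then v[8]=22)
v[10] = 26  (first piece 1, then v[9]=24)
v[11] = 29  (first piece 3, then v[8]=22)
v[12] = 33  (first piece 4, then v[8]=22)
One optimal cutting: 4 + 4 + 4 → $11 + $11 + $11 = $33.

33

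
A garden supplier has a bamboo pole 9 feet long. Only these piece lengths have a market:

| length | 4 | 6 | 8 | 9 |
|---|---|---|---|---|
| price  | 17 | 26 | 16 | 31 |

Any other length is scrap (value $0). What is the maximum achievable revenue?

34

Let best[k] be the best obtainable value from length k. For each k, try every first piece i and keep the best of price[i] + best[k−i].
best[1] = 0
best[2] = 0
best[3] = 0
best[4] = 17
best[5] = 17
best[6] = max(17+0, 26+0) = 26
best[7] = max(17+0, 26+0) = 26
best[8] = max(17+17, 26+0, 16+0) = 34
best[9] = max(17+17, 26+0, 16+0, 31+0) = 34
One optimal cutting: pieces 4 + 4 with 1 foot of scrap → $34.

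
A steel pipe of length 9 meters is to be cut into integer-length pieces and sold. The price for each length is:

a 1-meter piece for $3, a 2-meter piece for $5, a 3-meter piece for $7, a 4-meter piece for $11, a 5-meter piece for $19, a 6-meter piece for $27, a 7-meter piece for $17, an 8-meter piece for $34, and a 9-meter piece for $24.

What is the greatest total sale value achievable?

37

Consider every possible first cut. R[k] is the best of p[i]+R[k−i] over all sellable i≤k.
R[1] = 3
R[2] = max(3+3, 5+0) = 6
R[3] = max(3+6, 5+3, 7+0) = 9
R[4] = max(3+9, 5+6, 7+3, 11+0) = 12
R[5] = max(3+12, 5+9, 7+6, 11+3, 19+0) = 19
R[6] = max(3+19, 5+12, 7+9, 11+6, 19+3, 27+0) = 27
R[7] = max(3+27, 5+19, 7+12, …, 27+3, 17+0) = 30
R[8] = max(3+30, 5+27, 7+19, …, 17+3, 34+0) = 34
R[9] = max(3+34, 5+30, 7+27, …, 34+3, 24+0) = 37
One optimal cutting: 8 + 1 → $34 + $3 = $37.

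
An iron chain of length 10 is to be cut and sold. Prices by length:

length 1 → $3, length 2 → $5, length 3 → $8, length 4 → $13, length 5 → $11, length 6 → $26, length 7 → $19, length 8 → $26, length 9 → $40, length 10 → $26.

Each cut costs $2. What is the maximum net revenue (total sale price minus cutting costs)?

Build v[k] bottom-up: v[k] = max over allowed piece i of (p[i] + v[k−i]) − 2 per cut.
v[1] = 3
v[2] = max(3+3-2, 5+0) = 5
v[3] = max(3+5-2, 5+3-2, 8+0) = 8
v[4] = max(3+8-2, 5+5-2, 8+3-2, 13+0) = 13
v[5] = max(3+13-2, 5+8-2, 8+5-2, 13+3-2, 11+0) = 14
v[6] = max(3+14-2, 5+13-2, 8+8-2, 13+5-2, 11+3-2, 26+0) = 26
v[7] = max(3+26-2, 5+14-2, 8+13-2, …, 26+3-2, 19+0) = 27
v[8] = max(3+27-2, 5+26-2, 8+14-2, …, 19+3-2, 26+0) = 29
v[9] = max(3+29-2, 5+27-2, 8+26-2, …, 26+3-2, 40+0) = 40
v[10] = max(3+40-2, 5+29-2, 8+27-2, …, 40+3-2, 26+0) = 41
One optimal plan: pieces 9 + 1 (1 cut) → $43 − $2 = $41.

41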